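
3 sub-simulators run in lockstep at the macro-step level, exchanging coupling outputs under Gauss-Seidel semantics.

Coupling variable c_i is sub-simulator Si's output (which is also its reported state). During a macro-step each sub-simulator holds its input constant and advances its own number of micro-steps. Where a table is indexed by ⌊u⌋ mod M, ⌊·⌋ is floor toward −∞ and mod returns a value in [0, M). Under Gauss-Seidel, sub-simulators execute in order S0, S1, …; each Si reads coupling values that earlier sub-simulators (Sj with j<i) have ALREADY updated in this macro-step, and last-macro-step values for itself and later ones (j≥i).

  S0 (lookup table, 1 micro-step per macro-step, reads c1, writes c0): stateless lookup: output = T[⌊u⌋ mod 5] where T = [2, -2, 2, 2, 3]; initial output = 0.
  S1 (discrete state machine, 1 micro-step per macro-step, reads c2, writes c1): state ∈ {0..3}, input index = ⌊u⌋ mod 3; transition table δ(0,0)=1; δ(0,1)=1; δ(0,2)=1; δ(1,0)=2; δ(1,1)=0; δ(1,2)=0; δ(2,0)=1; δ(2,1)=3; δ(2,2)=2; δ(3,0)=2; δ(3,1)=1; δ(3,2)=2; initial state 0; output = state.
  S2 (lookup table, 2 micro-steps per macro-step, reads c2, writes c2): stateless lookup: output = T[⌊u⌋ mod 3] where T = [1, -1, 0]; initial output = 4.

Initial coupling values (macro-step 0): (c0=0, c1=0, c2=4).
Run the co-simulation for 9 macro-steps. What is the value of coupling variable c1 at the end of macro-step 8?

macro 1: S0 reads c1=0 → after 1×micro: 2; S1 reads c2=4 → after 1×micro: 1; S2 reads c2=4 → after 2×micro: -1 ⇒ (c0=2, c1=1, c2=-1)
macro 2: S0 reads c1=1 → after 1×micro: -2; S1 reads c2=-1 → after 1×micro: 0; S2 reads c2=-1 → after 2×micro: 0 ⇒ (c0=-2, c1=0, c2=0)
macro 3: S0 reads c1=0 → after 1×micro: 2; S1 reads c2=0 → after 1×micro: 1; S2 reads c2=0 → after 2×micro: 1 ⇒ (c0=2, c1=1, c2=1)
macro 4: S0 reads c1=1 → after 1×micro: -2; S1 reads c2=1 → after 1×micro: 0; S2 reads c2=1 → after 2×micro: -1 ⇒ (c0=-2, c1=0, c2=-1)
macro 5: S0 reads c1=0 → after 1×micro: 2; S1 reads c2=-1 → after 1×micro: 1; S2 reads c2=-1 → after 2×micro: 0 ⇒ (c0=2, c1=1, c2=0)
macro 6: S0 reads c1=1 → after 1×micro: -2; S1 reads c2=0 → after 1×micro: 2; S2 reads c2=0 → after 2×micro: 1 ⇒ (c0=-2, c1=2, c2=1)
macro 7: S0 reads c1=2 → after 1×micro: 2; S1 reads c2=1 → after 1×micro: 3; S2 reads c2=1 → after 2×micro: -1 ⇒ (c0=2, c1=3, c2=-1)
macro 8: S0 reads c1=3 → after 1×micro: 2; S1 reads c2=-1 → after 1×micro: 2; S2 reads c2=-1 → after 2×micro: 0 ⇒ (c0=2, c1=2, c2=0)
macro 9: S0 reads c1=2 → after 1×micro: 2; S1 reads c2=0 → after 1×micro: 1; S2 reads c2=0 → after 2×micro: 1 ⇒ (c0=2, c1=1, c2=1)

c1 at macro-step 8 = 2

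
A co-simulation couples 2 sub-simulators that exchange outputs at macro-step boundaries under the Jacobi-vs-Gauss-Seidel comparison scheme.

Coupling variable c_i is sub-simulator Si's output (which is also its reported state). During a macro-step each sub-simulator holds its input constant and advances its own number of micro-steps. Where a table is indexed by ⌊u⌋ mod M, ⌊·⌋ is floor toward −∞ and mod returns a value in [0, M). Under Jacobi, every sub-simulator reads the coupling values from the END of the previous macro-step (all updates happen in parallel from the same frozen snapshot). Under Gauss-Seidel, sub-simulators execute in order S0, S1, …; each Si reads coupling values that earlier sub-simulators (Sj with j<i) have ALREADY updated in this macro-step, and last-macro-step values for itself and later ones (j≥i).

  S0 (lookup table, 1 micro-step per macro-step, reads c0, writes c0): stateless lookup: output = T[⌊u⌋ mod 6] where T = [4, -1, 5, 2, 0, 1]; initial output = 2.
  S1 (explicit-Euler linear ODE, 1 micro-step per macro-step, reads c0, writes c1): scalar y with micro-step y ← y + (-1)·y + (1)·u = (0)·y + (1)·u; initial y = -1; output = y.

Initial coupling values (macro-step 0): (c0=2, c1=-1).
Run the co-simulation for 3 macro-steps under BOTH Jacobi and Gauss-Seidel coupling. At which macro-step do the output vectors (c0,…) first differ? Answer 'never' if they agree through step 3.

[Jacobi] macro 1: S0 reads c0=2 → after 1×micro: 5; S1 reads c0=2 → after 1×micro: 2 ⇒ (c0=5, c1=2)
[Jacobi] macro 2: S0 reads c0=5 → after 1×micro: 1; S1 reads c0=5 → after 1×micro: 5 ⇒ (c0=1, c1=5)
[Jacobi] macro 3: S0 reads c0=1 → after 1×micro: -1; S1 reads c0=1 → after 1×micro: 1 ⇒ (c0=-1, c1=1)
[Gauss-Seidel] macro 1: S0 reads c0=2 → after 1×micro: 5; S1 reads c0=5 → after 1×micro: 5 ⇒ (c0=5, c1=5)
[Gauss-Seidel] macro 2: S0 reads c0=5 → after 1×micro: 1; S1 reads c0=1 → after 1×micro: 1 ⇒ (c0=1, c1=1)
[Gauss-Seidel] macro 3: S0 reads c0=1 → after 1×micro: -1; S1 reads c0=-1 → after 1×micro: -1 ⇒ (c0=-1, c1=-1)

first divergence at macro-step: 1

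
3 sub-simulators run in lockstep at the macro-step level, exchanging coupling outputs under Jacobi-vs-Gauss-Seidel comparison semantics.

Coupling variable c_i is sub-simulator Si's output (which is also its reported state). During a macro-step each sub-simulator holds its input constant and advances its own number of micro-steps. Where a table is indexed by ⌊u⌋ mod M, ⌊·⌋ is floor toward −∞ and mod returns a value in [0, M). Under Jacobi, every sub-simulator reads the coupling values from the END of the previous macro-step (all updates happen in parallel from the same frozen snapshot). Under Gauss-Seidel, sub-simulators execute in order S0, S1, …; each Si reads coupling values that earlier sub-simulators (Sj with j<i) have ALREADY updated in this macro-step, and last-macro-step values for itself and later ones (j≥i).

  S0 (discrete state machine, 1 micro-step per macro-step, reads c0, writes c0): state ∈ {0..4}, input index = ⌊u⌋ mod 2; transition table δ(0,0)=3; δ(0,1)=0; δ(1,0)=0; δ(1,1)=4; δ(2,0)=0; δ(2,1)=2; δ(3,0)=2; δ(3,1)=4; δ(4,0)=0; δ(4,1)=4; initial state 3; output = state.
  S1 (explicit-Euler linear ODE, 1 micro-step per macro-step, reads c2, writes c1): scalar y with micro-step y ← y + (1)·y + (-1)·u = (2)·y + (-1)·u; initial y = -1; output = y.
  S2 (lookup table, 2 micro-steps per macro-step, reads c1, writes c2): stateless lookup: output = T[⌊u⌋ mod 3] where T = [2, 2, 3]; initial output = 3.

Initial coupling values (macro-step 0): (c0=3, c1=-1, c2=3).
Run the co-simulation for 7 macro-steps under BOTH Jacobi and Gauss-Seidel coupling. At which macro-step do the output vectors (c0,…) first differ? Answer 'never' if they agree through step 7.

[Jacobi] macro 1: S0 reads c0=3 → after 1×micro: 4; S1 reads c2=3 → after 1×micro: -5; S2 reads c1=-1 → after 2×micro: 3 ⇒ (c0=4, c1=-5, c2=3)
[Jacobi] macro 2: S0 reads c0=4 → after 1×micro: 0; S1 reads c2=3 → after 1×micro: -13; S2 reads c1=-5 → after 2×micro: 2 ⇒ (c0=0, c1=-13, c2=2)
[Jacobi] macro 3: S0 reads c0=0 → after 1×micro: 3; S1 reads c2=2 → after 1×micro: -28; S2 reads c1=-13 → after 2×micro: 3 ⇒ (c0=3, c1=-28, c2=3)
[Jacobi] macro 4: S0 reads c0=3 → after 1×micro: 4; S1 reads c2=3 → after 1×micro: -59; S2 reads c1=-28 → after 2×micro: 3 ⇒ (c0=4, c1=-59, c2=3)
[Jacobi] macro 5: S0 reads c0=4 → after 1×micro: 0; S1 reads c2=3 → after 1×micro: -121; S2 reads c1=-59 → after 2×micro: 2 ⇒ (c0=0, c1=-121, c2=2)
[Jacobi] macro 6: S0 reads c0=0 → after 1×micro: 3; S1 reads c2=2 → after 1×micro: -244; S2 reads c1=-121 → after 2×micro: 3 ⇒ (c0=3, c1=-244, c2=3)
[Jacobi] macro 7: S0 reads c0=3 → after 1×micro: 4; S1 reads c2=3 → after 1×micro: -491; S2 reads c1=-244 → after 2×micro: 3 ⇒ (c0=4, c1=-491, c2=3)
[Gauss-Seidel] macro 1: S0 reads c0=3 → after 1×micro: 4; S1 reads c2=3 → after 1×micro: -5; S2 reads c1=-5 → after 2×micro: 2 ⇒ (c0=4, c1=-5, c2=2)
[Gauss-Seidel] macro 2: S0 reads c0=4 → after 1×micro: 0; S1 reads c2=2 → after 1×micro: -12; S2 reads c1=-12 → after 2×micro: 2 ⇒ (c0=0, c1=-12, c2=2)
[Gauss-Seidel] macro 3: S0 reads c0=0 → after 1×micro: 3; S1 reads c2=2 → after 1×micro: -26; S2 reads c1=-26 → after 2×micro: 2 ⇒ (c0=3, c1=-26, c2=2)
[Gauss-Seidel] macro 4: S0 reads c0=3 → after 1×micro: 4; S1 reads c2=2 → after 1×micro: -54; S2 reads c1=-54 → after 2×micro: 2 ⇒ (c0=4, c1=-54, c2=2)
[Gauss-Seidel] macro 5: S0 reads c0=4 → after 1×micro: 0; S1 reads c2=2 → after 1×micro: -110; S2 reads c1=-110 → after 2×micro: 2 ⇒ (c0=0, c1=-110, c2=2)
[Gauss-Seidel] macro 6: S0 reads c0=0 → after 1×micro: 3; S1 reads c2=2 → after 1×micro: -222; S2 reads c1=-222 → after 2×micro: 2 ⇒ (c0=3, c1=-222, c2=2)
[Gauss-Seidel] macro 7: S0 reads c0=3 → after 1×micro: 4; S1 reads c2=2 → after 1×micro: -446; S2 reads c1=-446 → after 2×micro: 2 ⇒ (c0=4, c1=-446, c2=2)

first divergence at macro-step: 1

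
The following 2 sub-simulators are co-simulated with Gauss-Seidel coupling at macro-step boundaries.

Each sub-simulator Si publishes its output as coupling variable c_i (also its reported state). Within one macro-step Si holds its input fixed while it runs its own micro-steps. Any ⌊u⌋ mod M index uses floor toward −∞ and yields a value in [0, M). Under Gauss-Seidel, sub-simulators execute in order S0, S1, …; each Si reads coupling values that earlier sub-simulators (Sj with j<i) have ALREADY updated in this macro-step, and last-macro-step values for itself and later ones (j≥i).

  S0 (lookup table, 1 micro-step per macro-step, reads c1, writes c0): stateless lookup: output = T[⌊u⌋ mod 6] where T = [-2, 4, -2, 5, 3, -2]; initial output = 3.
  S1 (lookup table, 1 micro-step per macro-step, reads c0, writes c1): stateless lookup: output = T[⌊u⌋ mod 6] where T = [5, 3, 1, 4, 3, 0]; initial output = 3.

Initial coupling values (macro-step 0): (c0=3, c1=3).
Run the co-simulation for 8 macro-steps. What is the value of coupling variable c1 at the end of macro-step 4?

c1 at macro-step 4 = 3

macro 1: S0 reads c1=3 → after 1×micro: 5; S1 reads c0=5 → after 1×micro: 0 ⇒ (c0=5, c1=0)
macro 2: S0 reads c1=0 → after 1×micro: -2; S1 reads c0=-2 → after 1×micro: 3 ⇒ (c0=-2, c1=3)
macro 3: S0 reads c1=3 → after 1×micro: 5; S1 reads c0=5 → after 1×micro: 0 ⇒ (c0=5, c1=0)
macro 4: S0 reads c1=0 → after 1×micro: -2; S1 reads c0=-2 → after 1×micro: 3 ⇒ (c0=-2, c1=3)
macro 5: S0 reads c1=3 → after 1×micro: 5; S1 reads c0=5 → after 1×micro: 0 ⇒ (c0=5, c1=0)
macro 6: S0 reads c1=0 → after 1×micro: -2; S1 reads c0=-2 → after 1×micro: 3 ⇒ (c0=-2, c1=3)
macro 7: S0 reads c1=3 → after 1×micro: 5; S1 reads c0=5 → after 1×micro: 0 ⇒ (c0=5, c1=0)
macro 8: S0 reads c1=0 → after 1×micro: -2; S1 reads c0=-2 → after 1×micro: 3 ⇒ (c0=-2, c1=3)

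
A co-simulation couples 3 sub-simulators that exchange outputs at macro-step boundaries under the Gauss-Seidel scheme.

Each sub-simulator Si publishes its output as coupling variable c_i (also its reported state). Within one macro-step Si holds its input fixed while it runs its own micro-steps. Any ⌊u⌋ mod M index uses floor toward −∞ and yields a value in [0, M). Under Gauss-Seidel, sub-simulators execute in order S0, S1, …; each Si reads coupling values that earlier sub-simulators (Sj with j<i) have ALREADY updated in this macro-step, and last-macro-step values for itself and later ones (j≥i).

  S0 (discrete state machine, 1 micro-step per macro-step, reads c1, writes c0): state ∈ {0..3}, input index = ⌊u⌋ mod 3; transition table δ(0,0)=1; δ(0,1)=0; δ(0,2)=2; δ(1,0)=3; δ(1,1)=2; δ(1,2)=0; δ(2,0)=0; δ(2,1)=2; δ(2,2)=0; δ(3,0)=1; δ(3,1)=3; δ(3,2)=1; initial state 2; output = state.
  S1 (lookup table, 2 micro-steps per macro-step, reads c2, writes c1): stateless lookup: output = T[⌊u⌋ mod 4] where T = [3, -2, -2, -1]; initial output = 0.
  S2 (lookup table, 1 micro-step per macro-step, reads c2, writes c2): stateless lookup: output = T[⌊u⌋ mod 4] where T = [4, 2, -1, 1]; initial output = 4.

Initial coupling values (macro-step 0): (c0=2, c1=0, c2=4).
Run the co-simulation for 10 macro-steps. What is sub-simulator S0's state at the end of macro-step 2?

macro 1: S0 reads c1=0 → after 1×micro: 0; S1 reads c2=4 → after 2×micro: 3; S2 reads c2=4 → after 1×micro: 4 ⇒ (c0=0, c1=3, c2=4)
macro 2: S0 reads c1=3 → after 1×micro: 1; S1 reads c2=4 → after 2×micro: 3; S2 reads c2=4 → after 1×micro: 4 ⇒ (c0=1, c1=3, c2=4)
macro 3: S0 reads c1=3 → after 1×micro: 3; S1 reads c2=4 → after 2×micro: 3; S2 reads c2=4 → after 1×micro: 4 ⇒ (c0=3, c1=3, c2=4)
macro 4: S0 reads c1=3 → after 1×micro: 1; S1 reads c2=4 → after 2×micro: 3; S2 reads c2=4 → after 1×micro: 4 ⇒ (c0=1, c1=3, c2=4)
macro 5: S0 reads c1=3 → after 1×micro: 3; S1 reads c2=4 → after 2×micro: 3; S2 reads c2=4 → after 1×micro: 4 ⇒ (c0=3, c1=3, c2=4)
macro 6: S0 reads c1=3 → after 1×micro: 1; S1 reads c2=4 → after 2×micro: 3; S2 reads c2=4 → after 1×micro: 4 ⇒ (c0=1, c1=3, c2=4)
macro 7: S0 reads c1=3 → after 1×micro: 3; S1 reads c2=4 → after 2×micro: 3; S2 reads c2=4 → after 1×micro: 4 ⇒ (c0=3, c1=3, c2=4)
macro 8: S0 reads c1=3 → after 1×micro: 1; S1 reads c2=4 → after 2×micro: 3; S2 reads c2=4 → after 1×micro: 4 ⇒ (c0=1, c1=3, c2=4)
macro 9: S0 reads c1=3 → after 1×micro: 3; S1 reads c2=4 → after 2×micro: 3; S2 reads c2=4 → after 1×micro: 4 ⇒ (c0=3, c1=3, c2=4)
macro 10: S0 reads c1=3 → after 1×micro: 1; S1 reads c2=4 → after 2×micro: 3; S2 reads c2=4 → after 1×micro: 4 ⇒ (c0=1, c1=3, c2=4)

S0 state at macro-step 2 = 1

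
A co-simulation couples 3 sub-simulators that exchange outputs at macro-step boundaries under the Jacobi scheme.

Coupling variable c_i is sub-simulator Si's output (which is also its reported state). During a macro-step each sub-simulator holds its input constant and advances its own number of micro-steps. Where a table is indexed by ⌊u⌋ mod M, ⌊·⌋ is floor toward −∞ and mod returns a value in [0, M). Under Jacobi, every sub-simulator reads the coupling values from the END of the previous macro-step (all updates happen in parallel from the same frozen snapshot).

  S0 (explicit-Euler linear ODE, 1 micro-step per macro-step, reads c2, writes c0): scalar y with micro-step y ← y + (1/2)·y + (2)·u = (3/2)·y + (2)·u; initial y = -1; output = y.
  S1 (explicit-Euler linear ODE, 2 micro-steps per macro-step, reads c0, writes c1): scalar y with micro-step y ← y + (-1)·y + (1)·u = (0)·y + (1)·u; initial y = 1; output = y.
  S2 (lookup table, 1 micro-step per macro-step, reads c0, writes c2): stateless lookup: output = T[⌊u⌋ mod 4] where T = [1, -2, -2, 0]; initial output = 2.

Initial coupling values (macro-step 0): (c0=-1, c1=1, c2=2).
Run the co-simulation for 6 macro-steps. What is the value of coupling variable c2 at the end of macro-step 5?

c2 at macro-step 5 = -2

macro 1: S0 reads c2=2 → after 1×micro: 5/2; S1 reads c0=-1 → after 2×micro: -1; S2 reads c0=-1 → after 1×micro: 0 ⇒ (c0=5/2, c1=-1, c2=0)
macro 2: S0 reads c2=0 → after 1×micro: 15/4; S1 reads c0=5/2 → after 2×micro: 5/2; S2 reads c0=5/2 → after 1×micro: -2 ⇒ (c0=15/4, c1=5/2, c2=-2)
macro 3: S0 reads c2=-2 → after 1×micro: 13/8; S1 reads c0=15/4 → after 2×micro: 15/4; S2 reads c0=15/4 → after 1×micro: 0 ⇒ (c0=13/8, c1=15/4, c2=0)
macro 4: S0 reads c2=0 → after 1×micro: 39/16; S1 reads c0=13/8 → after 2×micro: 13/8; S2 reads c0=13/8 → after 1×micro: -2 ⇒ (c0=39/16, c1=13/8, c2=-2)
macro 5: S0 reads c2=-2 → after 1×micro: -11/32; S1 reads c0=39/16 → after 2×micro: 39/16; S2 reads c0=39/16 → after 1×micro: -2 ⇒ (c0=-11/32, c1=39/16, c2=-2)
macro 6: S0 reads c2=-2 → after 1×micro: -289/64; S1 reads c0=-11/32 → after 2×micro: -11/32; S2 reads c0=-11/32 → after 1×micro: 0 ⇒ (c0=-289/64, c1=-11/32, c2=0)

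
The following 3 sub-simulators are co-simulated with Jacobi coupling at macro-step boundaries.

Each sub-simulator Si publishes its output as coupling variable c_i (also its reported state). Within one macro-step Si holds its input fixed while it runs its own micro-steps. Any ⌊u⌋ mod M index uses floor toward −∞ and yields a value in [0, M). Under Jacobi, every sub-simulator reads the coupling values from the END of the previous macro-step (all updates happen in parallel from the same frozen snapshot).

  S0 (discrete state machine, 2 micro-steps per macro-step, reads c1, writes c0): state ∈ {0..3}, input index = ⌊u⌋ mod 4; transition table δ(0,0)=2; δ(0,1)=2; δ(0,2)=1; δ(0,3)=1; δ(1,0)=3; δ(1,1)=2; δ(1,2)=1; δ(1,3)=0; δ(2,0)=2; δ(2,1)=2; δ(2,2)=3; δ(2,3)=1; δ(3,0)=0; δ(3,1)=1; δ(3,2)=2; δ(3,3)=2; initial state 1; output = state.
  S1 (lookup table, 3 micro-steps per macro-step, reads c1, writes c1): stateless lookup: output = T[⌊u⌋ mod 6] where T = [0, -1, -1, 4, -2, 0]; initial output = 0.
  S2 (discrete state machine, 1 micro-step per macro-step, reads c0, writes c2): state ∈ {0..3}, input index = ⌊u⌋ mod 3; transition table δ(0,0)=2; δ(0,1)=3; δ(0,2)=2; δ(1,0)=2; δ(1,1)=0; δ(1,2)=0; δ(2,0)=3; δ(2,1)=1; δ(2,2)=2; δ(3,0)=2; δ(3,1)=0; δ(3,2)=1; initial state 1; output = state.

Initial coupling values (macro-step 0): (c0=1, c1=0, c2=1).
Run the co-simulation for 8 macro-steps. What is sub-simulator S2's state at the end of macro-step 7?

S2 state at macro-step 7 = 2

macro 1: S0 reads c1=0 → after 2×micro: 0; S1 reads c1=0 → after 3×micro: 0; S2 reads c0=1 → after 1×micro: 0 ⇒ (c0=0, c1=0, c2=0)
macro 2: S0 reads c1=0 → after 2×micro: 2; S1 reads c1=0 → after 3×micro: 0; S2 reads c0=0 → after 1×micro: 2 ⇒ (c0=2, c1=0, c2=2)
macro 3: S0 reads c1=0 → after 2×micro: 2; S1 reads c1=0 → after 3×micro: 0; S2 reads c0=2 → after 1×micro: 2 ⇒ (c0=2, c1=0, c2=2)
macro 4: S0 reads c1=0 → after 2×micro: 2; S1 reads c1=0 → after 3×micro: 0; S2 reads c0=2 → after 1×micro: 2 ⇒ (c0=2, c1=0, c2=2)
macro 5: S0 reads c1=0 → after 2×micro: 2; S1 reads c1=0 → after 3×micro: 0; S2 reads c0=2 → after 1×micro: 2 ⇒ (c0=2, c1=0, c2=2)
macro 6: S0 reads c1=0 → after 2×micro: 2; S1 reads c1=0 → after 3×micro: 0; S2 reads c0=2 → after 1×micro: 2 ⇒ (c0=2, c1=0, c2=2)
macro 7: S0 reads c1=0 → after 2×micro: 2; S1 reads c1=0 → after 3×micro: 0; S2 reads c0=2 → after 1×micro: 2 ⇒ (c0=2, c1=0, c2=2)
macro 8: S0 reads c1=0 → after 2×micro: 2; S1 reads c1=0 → after 3×micro: 0; S2 reads c0=2 → after 1×micro: 2 ⇒ (c0=2, c1=0, c2=2)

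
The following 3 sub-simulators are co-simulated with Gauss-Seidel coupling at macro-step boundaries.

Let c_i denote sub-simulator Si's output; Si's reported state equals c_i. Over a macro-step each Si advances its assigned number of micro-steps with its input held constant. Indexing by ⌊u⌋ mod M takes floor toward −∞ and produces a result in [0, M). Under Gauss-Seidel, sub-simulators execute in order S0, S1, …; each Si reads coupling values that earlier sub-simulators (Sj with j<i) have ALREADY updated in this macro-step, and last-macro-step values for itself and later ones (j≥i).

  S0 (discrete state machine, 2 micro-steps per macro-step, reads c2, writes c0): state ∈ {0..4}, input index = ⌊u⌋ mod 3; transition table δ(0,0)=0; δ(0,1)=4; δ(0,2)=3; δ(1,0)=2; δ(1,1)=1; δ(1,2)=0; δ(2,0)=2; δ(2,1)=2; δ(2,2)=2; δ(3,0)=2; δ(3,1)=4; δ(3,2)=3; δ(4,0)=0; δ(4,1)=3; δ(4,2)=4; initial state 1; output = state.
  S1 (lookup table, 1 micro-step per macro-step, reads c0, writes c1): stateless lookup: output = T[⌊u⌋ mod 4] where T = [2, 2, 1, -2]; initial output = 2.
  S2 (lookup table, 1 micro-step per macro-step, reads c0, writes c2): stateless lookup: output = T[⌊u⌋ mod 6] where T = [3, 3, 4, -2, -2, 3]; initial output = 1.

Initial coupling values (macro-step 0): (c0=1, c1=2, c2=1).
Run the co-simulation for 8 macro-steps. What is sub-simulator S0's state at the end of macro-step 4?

macro 1: S0 reads c2=1 → after 2×micro: 1; S1 reads c0=1 → after 1×micro: 2; S2 reads c0=1 → after 1×micro: 3 ⇒ (c0=1, c1=2, c2=3)
macro 2: S0 reads c2=3 → after 2×micro: 2; S1 reads c0=2 → after 1×micro: 1; S2 reads c0=2 → after 1×micro: 4 ⇒ (c0=2, c1=1, c2=4)
macro 3: S0 reads c2=4 → after 2×micro: 2; S1 reads c0=2 → after 1×micro: 1; S2 reads c0=2 → after 1×micro: 4 ⇒ (c0=2, c1=1, c2=4)
macro 4: S0 reads c2=4 → after 2×micro: 2; S1 reads c0=2 → after 1×micro: 1; S2 reads c0=2 → after 1×micro: 4 ⇒ (c0=2, c1=1, c2=4)
macro 5: S0 reads c2=4 → after 2×micro: 2; S1 reads c0=2 → after 1×micro: 1; S2 reads c0=2 → after 1×micro: 4 ⇒ (c0=2, c1=1, c2=4)
macro 6: S0 reads c2=4 → after 2×micro: 2; S1 reads c0=2 → after 1×micro: 1; S2 reads c0=2 → after 1×micro: 4 ⇒ (c0=2, c1=1, c2=4)
macro 7: S0 reads c2=4 → after 2×micro: 2; S1 reads c0=2 → after 1×micro: 1; S2 reads c0=2 → after 1×micro: 4 ⇒ (c0=2, c1=1, c2=4)
macro 8: S0 reads c2=4 → after 2×micro: 2; S1 reads c0=2 → after 1×micro: 1; S2 reads c0=2 → after 1×micro: 4 ⇒ (c0=2, c1=1, c2=4)

S0 state at macro-step 4 = 2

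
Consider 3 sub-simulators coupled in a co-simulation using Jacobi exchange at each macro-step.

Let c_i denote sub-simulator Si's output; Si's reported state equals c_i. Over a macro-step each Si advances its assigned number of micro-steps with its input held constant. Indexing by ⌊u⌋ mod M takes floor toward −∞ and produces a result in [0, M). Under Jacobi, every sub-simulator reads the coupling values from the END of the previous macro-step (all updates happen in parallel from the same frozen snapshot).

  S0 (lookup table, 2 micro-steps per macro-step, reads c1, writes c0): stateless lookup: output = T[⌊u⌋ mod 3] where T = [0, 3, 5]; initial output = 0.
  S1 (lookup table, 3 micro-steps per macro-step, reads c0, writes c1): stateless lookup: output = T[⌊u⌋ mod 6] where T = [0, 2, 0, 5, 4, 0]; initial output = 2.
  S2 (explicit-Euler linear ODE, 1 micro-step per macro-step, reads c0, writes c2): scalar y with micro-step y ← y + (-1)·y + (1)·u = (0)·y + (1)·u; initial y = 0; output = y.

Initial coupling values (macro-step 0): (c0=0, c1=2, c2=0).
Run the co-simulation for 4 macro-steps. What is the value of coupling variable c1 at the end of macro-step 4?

macro 1: S0 reads c1=2 → after 2×micro: 5; S1 reads c0=0 → after 3×micro: 0; S2 reads c0=0 → after 1×micro: 0 ⇒ (c0=5, c1=0, c2=0)
macro 2: S0 reads c1=0 → after 2×micro: 0; S1 reads c0=5 → after 3×micro: 0; S2 reads c0=5 → after 1×micro: 5 ⇒ (c0=0, c1=0, c2=5)
macro 3: S0 reads c1=0 → after 2×micro: 0; S1 reads c0=0 → after 3×micro: 0; S2 reads c0=0 → after 1×micro: 0 ⇒ (c0=0, c1=0, c2=0)
macro 4: S0 reads c1=0 → after 2×micro: 0; S1 reads c0=0 → after 3×micro: 0; S2 reads c0=0 → after 1×micro: 0 ⇒ (c0=0, c1=0, c2=0)

c1 at macro-step 4 = 0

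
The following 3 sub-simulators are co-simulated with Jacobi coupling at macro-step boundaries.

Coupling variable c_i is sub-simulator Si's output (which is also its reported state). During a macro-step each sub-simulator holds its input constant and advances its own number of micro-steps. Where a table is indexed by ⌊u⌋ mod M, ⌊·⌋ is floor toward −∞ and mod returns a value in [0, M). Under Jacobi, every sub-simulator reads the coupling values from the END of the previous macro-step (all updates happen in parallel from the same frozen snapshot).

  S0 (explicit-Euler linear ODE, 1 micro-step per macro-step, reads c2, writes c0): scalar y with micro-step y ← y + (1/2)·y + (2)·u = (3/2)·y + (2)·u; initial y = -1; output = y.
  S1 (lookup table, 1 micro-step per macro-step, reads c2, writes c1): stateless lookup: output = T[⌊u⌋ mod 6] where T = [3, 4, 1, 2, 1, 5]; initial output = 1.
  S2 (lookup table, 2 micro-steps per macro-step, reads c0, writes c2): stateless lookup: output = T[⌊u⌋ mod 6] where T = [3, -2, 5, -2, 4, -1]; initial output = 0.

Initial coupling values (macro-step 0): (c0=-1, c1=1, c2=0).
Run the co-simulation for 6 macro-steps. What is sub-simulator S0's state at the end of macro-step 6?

S0 state at macro-step 6 = -97/64

macro 1: S0 reads c2=0 → after 1×micro: -3/2; S1 reads c2=0 → after 1×micro: 3; S2 reads c0=-1 → after 2×micro: -1 ⇒ (c0=-3/2, c1=3, c2=-1)
macro 2: S0 reads c2=-1 → after 1×micro: -17/4; S1 reads c2=-1 → after 1×micro: 5; S2 reads c0=-3/2 → after 2×micro: 4 ⇒ (c0=-17/4, c1=5, c2=4)
macro 3: S0 reads c2=4 → after 1×micro: 13/8; S1 reads c2=4 → after 1×micro: 1; S2 reads c0=-17/4 → after 2×micro: -2 ⇒ (c0=13/8, c1=1, c2=-2)
macro 4: S0 reads c2=-2 → after 1×micro: -25/16; S1 reads c2=-2 → after 1×micro: 1; S2 reads c0=13/8 → after 2×micro: -2 ⇒ (c0=-25/16, c1=1, c2=-2)
macro 5: S0 reads c2=-2 → after 1×micro: -203/32; S1 reads c2=-2 → after 1×micro: 1; S2 reads c0=-25/16 → after 2×micro: 4 ⇒ (c0=-203/32, c1=1, c2=4)
macro 6: S0 reads c2=4 → after 1×micro: -97/64; S1 reads c2=4 → after 1×micro: 1; S2 reads c0=-203/32 → after 2×micro: -1 ⇒ (c0=-97/64, c1=1, c2=-1)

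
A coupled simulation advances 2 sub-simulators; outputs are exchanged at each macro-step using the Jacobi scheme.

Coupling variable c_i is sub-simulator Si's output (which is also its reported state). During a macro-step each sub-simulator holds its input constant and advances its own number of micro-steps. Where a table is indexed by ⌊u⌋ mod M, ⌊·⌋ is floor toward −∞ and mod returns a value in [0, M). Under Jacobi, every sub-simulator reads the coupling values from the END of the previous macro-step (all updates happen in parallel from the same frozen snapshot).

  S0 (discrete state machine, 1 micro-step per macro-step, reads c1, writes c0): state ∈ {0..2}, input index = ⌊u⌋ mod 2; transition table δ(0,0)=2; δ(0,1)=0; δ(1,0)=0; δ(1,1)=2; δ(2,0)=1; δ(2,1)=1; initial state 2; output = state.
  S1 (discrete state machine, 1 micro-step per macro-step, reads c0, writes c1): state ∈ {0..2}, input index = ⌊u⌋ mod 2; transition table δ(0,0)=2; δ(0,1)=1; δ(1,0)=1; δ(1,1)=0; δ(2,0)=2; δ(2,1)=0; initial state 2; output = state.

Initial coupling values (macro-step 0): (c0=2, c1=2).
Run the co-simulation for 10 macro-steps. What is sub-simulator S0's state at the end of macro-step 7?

macro 1: S0 reads c1=2 → after 1×micro: 1; S1 reads c0=2 → after 1×micro: 2 ⇒ (c0=1, c1=2)
macro 2: S0 reads c1=2 → after 1×micro: 0; S1 reads c0=1 → after 1×micro: 0 ⇒ (c0=0, c1=0)
macro 3: S0 reads c1=0 → after 1×micro: 2; S1 reads c0=0 → after 1×micro: 2 ⇒ (c0=2, c1=2)
macro 4: S0 reads c1=2 → after 1×micro: 1; S1 reads c0=2 → after 1×micro: 2 ⇒ (c0=1, c1=2)
macro 5: S0 reads c1=2 → after 1×micro: 0; S1 reads c0=1 → after 1×micro: 0 ⇒ (c0=0, c1=0)
macro 6: S0 reads c1=0 → after 1×micro: 2; S1 reads c0=0 → after 1×micro: 2 ⇒ (c0=2, c1=2)
macro 7: S0 reads c1=2 → after 1×micro: 1; S1 reads c0=2 → after 1×micro: 2 ⇒ (c0=1, c1=2)
macro 8: S0 reads c1=2 → after 1×micro: 0; S1 reads c0=1 → after 1×micro: 0 ⇒ (c0=0, c1=0)
macro 9: S0 reads c1=0 → after 1×micro: 2; S1 reads c0=0 → after 1×micro: 2 ⇒ (c0=2, c1=2)
macro 10: S0 reads c1=2 → after 1×micro: 1; S1 reads c0=2 → after 1×micro: 2 ⇒ (c0=1, c1=2)

S0 state at macro-step 7 = 1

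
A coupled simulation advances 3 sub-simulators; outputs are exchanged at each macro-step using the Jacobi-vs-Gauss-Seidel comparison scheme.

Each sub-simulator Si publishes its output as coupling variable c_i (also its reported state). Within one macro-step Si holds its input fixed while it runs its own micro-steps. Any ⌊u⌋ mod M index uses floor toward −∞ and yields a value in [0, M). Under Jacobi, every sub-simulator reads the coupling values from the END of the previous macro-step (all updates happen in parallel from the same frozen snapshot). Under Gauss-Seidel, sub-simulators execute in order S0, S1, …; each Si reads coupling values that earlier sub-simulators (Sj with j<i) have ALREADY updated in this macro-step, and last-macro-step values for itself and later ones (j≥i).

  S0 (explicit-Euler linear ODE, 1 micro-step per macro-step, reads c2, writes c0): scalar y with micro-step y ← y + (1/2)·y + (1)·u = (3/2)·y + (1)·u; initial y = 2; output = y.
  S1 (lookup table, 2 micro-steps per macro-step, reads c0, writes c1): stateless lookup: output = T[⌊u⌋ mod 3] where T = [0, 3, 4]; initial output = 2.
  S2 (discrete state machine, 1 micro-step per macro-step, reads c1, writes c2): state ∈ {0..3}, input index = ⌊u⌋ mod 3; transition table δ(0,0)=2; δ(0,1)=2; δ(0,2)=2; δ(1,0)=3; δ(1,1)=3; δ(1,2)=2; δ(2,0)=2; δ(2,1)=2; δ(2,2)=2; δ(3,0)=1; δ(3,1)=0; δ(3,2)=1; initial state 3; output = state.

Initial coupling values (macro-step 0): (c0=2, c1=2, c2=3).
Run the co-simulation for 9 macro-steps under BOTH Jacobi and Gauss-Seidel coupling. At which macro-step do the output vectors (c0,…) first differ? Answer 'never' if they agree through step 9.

[Jacobi] macro 1: S0 reads c2=3 → after 1×micro: 6; S1 reads c0=2 → after 2×micro: 4; S2 reads c1=2 → after 1×micro: 1 ⇒ (c0=6, c1=4, c2=1)
[Jacobi] macro 2: S0 reads c2=1 → after 1×micro: 10; S1 reads c0=6 → after 2×micro: 0; S2 reads c1=4 → after 1×micro: 3 ⇒ (c0=10, c1=0, c2=3)
[Jacobi] macro 3: S0 reads c2=3 → after 1×micro: 18; S1 reads c0=10 → after 2×micro: 3; S2 reads c1=0 → after 1×micro: 1 ⇒ (c0=18, c1=3, c2=1)
[Jacobi] macro 4: S0 reads c2=1 → after 1×micro: 28; S1 reads c0=18 → after 2×micro: 0; S2 reads c1=3 → after 1×micro: 3 ⇒ (c0=28, c1=0, c2=3)
[Jacobi] macro 5: S0 reads c2=3 → after 1×micro: 45; S1 reads c0=28 → after 2×micro: 3; S2 reads c1=0 → after 1×micro: 1 ⇒ (c0=45, c1=3, c2=1)
[Jacobi] macro 6: S0 reads c2=1 → after 1×micro: 137/2; S1 reads c0=45 → after 2×micro: 0; S2 reads c1=3 → after 1×micro: 3 ⇒ (c0=137/2, c1=0, c2=3)
[Jacobi] macro 7: S0 reads c2=3 → after 1×micro: 423/4; S1 reads c0=137/2 → after 2×micro: 4; S2 reads c1=0 → after 1×micro: 1 ⇒ (c0=423/4, c1=4, c2=1)
[Jacobi] macro 8: S0 reads c2=1 → after 1×micro: 1277/8; S1 reads c0=423/4 → after 2×micro: 0; S2 reads c1=4 → after 1×micro: 3 ⇒ (c0=1277/8, c1=0, c2=3)
[Jacobi] macro 9: S0 reads c2=3 → after 1×micro: 3879/16; S1 reads c0=1277/8 → after 2×micro: 0; S2 reads c1=0 → after 1×micro: 1 ⇒ (c0=3879/16, c1=0, c2=1)
[Gauss-Seidel] macro 1: S0 reads c2=3 → after 1×micro: 6; S1 reads c0=6 → after 2×micro: 0; S2 reads c1=0 → after 1×micro: 1 ⇒ (c0=6, c1=0, c2=1)
[Gauss-Seidel] macro 2: S0 reads c2=1 → after 1×micro: 10; S1 reads c0=10 → after 2×micro: 3; S2 reads c1=3 → after 1×micro: 3 ⇒ (c0=10, c1=3, c2=3)
[Gauss-Seidel] macro 3: S0 reads c2=3 → after 1×micro: 18; S1 reads c0=18 → after 2×micro: 0; S2 reads c1=0 → after 1×micro: 1 ⇒ (c0=18, c1=0, c2=1)
[Gauss-Seidel] macro 4: S0 reads c2=1 → after 1×micro: 28; S1 reads c0=28 → after 2×micro: 3; S2 reads c1=3 → after 1×micro: 3 ⇒ (c0=28, c1=3, c2=3)
[Gauss-Seidel] macro 5: S0 reads c2=3 → after 1×micro: 45; S1 reads c0=45 → after 2×micro: 0; S2 reads c1=0 → after 1×micro: 1 ⇒ (c0=45, c1=0, c2=1)
[Gauss-Seidel] macro 6: S0 reads c2=1 → after 1×micro: 137/2; S1 reads c0=137/2 → after 2×micro: 4; S2 reads c1=4 → after 1×micro: 3 ⇒ (c0=137/2, c1=4, c2=3)
[Gauss-Seidel] macro 7: S0 reads c2=3 → after 1×micro: 423/4; S1 reads c0=423/4 → after 2×micro: 0; S2 reads c1=0 → after 1×micro: 1 ⇒ (c0=423/4, c1=0, c2=1)
[Gauss-Seidel] macro 8: S0 reads c2=1 → after 1×micro: 1277/8; S1 reads c0=1277/8 → after 2×micro: 0; S2 reads c1=0 → after 1×micro: 3 ⇒ (c0=1277/8, c1=0, c2=3)
[Gauss-Seidel] macro 9: S0 reads c2=3 → after 1×micro: 3879/16; S1 reads c0=3879/16 → after 2×micro: 4; S2 reads c1=4 → after 1×micro: 0 ⇒ (c0=3879/16, c1=4, c2=0)

first divergence at macro-step: 1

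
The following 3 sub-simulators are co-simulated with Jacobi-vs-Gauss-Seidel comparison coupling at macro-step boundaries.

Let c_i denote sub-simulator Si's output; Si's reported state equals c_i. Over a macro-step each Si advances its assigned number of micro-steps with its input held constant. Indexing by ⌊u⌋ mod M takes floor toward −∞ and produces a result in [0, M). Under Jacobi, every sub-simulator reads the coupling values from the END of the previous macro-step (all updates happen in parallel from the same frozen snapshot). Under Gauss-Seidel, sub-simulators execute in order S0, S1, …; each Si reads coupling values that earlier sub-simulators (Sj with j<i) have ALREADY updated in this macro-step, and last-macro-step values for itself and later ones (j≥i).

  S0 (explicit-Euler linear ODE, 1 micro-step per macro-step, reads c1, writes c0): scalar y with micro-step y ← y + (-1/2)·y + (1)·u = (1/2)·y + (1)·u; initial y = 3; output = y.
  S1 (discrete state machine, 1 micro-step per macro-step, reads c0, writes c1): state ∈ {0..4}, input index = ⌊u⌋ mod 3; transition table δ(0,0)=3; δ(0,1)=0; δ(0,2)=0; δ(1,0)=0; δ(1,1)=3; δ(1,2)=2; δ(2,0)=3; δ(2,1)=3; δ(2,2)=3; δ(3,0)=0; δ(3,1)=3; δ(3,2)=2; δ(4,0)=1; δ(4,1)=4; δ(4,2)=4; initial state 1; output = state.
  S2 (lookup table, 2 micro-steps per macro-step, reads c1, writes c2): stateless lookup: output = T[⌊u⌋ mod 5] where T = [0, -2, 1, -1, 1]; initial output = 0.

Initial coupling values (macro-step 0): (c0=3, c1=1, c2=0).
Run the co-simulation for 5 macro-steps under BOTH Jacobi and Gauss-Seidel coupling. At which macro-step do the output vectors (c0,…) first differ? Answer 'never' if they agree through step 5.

[Jacobi] macro 1: S0 reads c1=1 → after 1×micro: 5/2; S1 reads c0=3 → after 1×micro: 0; S2 reads c1=1 → after 2×micro: -2 ⇒ (c0=5/2, c1=0, c2=-2)
[Jacobi] macro 2: S0 reads c1=0 → after 1×micro: 5/4; S1 reads c0=5/2 → after 1×micro: 0; S2 reads c1=0 → after 2×micro: 0 ⇒ (c0=5/4, c1=0, c2=0)
[Jacobi] macro 3: S0 reads c1=0 → after 1×micro: 5/8; S1 reads c0=5/4 → after 1×micro: 0; S2 reads c1=0 → after 2×micro: 0 ⇒ (c0=5/8, c1=0, c2=0)
[Jacobi] macro 4: S0 reads c1=0 → after 1×micro: 5/16; S1 reads c0=5/8 → after 1×micro: 3; S2 reads c1=0 → after 2×micro: 0 ⇒ (c0=5/16, c1=3, c2=0)
[Jacobi] macro 5: S0 reads c1=3 → after 1×micro: 101/32; S1 reads c0=5/16 → after 1×micro: 0; S2 reads c1=3 → after 2×micro: -1 ⇒ (c0=101/32, c1=0, c2=-1)
[Gauss-Seidel] macro 1: S0 reads c1=1 → after 1×micro: 5/2; S1 reads c0=5/2 → after 1×micro: 2; S2 reads c1=2 → after 2×micro: 1 ⇒ (c0=5/2, c1=2, c2=1)
[Gauss-Seidel] macro 2: S0 reads c1=2 → after 1×micro: 13/4; S1 reads c0=13/4 → after 1×micro: 3; S2 reads c1=3 → after 2×micro: -1 ⇒ (c0=13/4, c1=3, c2=-1)
[Gauss-Seidel] macro 3: S0 reads c1=3 → after 1×micro: 37/8; S1 reads c0=37/8 → after 1×micro: 3; S2 reads c1=3 → after 2×micro: -1 ⇒ (c0=37/8, c1=3, c2=-1)
[Gauss-Seidel] macro 4: S0 reads c1=3 → after 1×micro: 85/16; S1 reads c0=85/16 → after 1×micro: 2; S2 reads c1=2 → after 2×micro: 1 ⇒ (c0=85/16, c1=2, c2=1)
[Gauss-Seidel] macro 5: S0 reads c1=2 → after 1×micro: 149/32; S1 reads c0=149/32 → after 1×micro: 3; S2 reads c1=3 → after 2×micro: -1 ⇒ (c0=149/32, c1=3, c2=-1)

first divergence at macro-step: 1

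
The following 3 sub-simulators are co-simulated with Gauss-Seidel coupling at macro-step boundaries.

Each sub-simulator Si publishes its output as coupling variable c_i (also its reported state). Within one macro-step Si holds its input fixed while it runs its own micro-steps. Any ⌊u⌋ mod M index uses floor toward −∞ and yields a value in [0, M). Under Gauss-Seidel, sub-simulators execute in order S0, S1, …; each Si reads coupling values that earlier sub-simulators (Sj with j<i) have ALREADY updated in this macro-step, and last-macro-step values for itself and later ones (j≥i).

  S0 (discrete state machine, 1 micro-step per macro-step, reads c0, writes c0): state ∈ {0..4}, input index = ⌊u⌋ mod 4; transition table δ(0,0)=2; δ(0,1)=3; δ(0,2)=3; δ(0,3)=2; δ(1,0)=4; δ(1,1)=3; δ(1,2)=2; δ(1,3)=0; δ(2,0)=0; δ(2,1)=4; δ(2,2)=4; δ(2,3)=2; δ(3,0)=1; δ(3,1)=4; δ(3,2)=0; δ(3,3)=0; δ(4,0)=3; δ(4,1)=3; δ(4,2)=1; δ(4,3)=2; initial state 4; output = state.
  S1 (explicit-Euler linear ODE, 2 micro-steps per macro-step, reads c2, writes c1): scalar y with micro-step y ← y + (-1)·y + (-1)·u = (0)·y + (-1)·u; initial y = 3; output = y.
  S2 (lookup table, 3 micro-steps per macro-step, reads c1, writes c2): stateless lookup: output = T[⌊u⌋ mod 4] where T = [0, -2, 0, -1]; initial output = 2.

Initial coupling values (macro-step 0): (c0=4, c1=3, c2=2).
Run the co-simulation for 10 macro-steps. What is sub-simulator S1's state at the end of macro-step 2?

S1 state at macro-step 2 = 0

macro 1: S0 reads c0=4 → after 1×micro: 3; S1 reads c2=2 → after 2×micro: -2; S2 reads c1=-2 → after 3×micro: 0 ⇒ (c0=3, c1=-2, c2=0)
macro 2: S0 reads c0=3 → after 1×micro: 0; S1 reads c2=0 → after 2×micro: 0; S2 reads c1=0 → after 3×micro: 0 ⇒ (c0=0, c1=0, c2=0)
macro 3: S0 reads c0=0 → after 1×micro: 2; S1 reads c2=0 → after 2×micro: 0; S2 reads c1=0 → after 3×micro: 0 ⇒ (c0=2, c1=0, c2=0)
macro 4: S0 reads c0=2 → after 1×micro: 4; S1 reads c2=0 → after 2×micro: 0; S2 reads c1=0 → after 3×micro: 0 ⇒ (c0=4, c1=0, c2=0)
macro 5: S0 reads c0=4 → after 1×micro: 3; S1 reads c2=0 → after 2×micro: 0; S2 reads c1=0 → after 3×micro: 0 ⇒ (c0=3, c1=0, c2=0)
macro 6: S0 reads c0=3 → after 1×micro: 0; S1 reads c2=0 → after 2×micro: 0; S2 reads c1=0 → after 3×micro: 0 ⇒ (c0=0, c1=0, c2=0)
macro 7: S0 reads c0=0 → after 1×micro: 2; S1 reads c2=0 → after 2×micro: 0; S2 reads c1=0 → after 3×micro: 0 ⇒ (c0=2, c1=0, c2=0)
macro 8: S0 reads c0=2 → after 1×micro: 4; S1 reads c2=0 → after 2×micro: 0; S2 reads c1=0 → after 3×micro: 0 ⇒ (c0=4, c1=0, c2=0)
macro 9: S0 reads c0=4 → after 1×micro: 3; S1 reads c2=0 → after 2×micro: 0; S2 reads c1=0 → after 3×micro: 0 ⇒ (c0=3, c1=0, c2=0)
macro 10: S0 reads c0=3 → after 1×micro: 0; S1 reads c2=0 → after 2×micro: 0; S2 reads c1=0 → after 3×micro: 0 ⇒ (c0=0, c1=0, c2=0)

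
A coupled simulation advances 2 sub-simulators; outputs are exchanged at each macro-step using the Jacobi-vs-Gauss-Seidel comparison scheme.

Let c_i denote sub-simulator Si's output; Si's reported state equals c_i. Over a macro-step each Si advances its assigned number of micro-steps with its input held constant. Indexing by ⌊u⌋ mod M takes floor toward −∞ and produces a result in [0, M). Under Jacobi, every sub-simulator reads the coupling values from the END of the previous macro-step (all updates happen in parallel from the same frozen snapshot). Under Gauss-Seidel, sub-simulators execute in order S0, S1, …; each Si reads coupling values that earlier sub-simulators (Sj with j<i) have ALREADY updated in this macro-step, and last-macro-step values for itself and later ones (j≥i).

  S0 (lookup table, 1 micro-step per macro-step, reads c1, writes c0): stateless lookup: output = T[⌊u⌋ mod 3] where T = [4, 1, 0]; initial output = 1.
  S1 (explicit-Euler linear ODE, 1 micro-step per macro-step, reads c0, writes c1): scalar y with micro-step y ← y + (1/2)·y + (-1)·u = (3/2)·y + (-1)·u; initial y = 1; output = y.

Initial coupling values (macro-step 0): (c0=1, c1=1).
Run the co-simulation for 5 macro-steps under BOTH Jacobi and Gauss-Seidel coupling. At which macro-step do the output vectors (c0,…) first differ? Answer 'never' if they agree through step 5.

[Jacobi] macro 1: S0 reads c1=1 → after 1×micro: 1; S1 reads c0=1 → after 1×micro: 1/2 ⇒ (c0=1, c1=1/2)
[Jacobi] macro 2: S0 reads c1=1/2 → after 1×micro: 4; S1 reads c0=1 → after 1×micro: -1/4 ⇒ (c0=4, c1=-1/4)
[Jacobi] macro 3: S0 reads c1=-1/4 → after 1×micro: 0; S1 reads c0=4 → after 1×micro: -35/8 ⇒ (c0=0, c1=-35/8)
[Jacobi] macro 4: S0 reads c1=-35/8 → after 1×micro: 1; S1 reads c0=0 → after 1×micro: -105/16 ⇒ (c0=1, c1=-105/16)
[Jacobi] macro 5: S0 reads c1=-105/16 → after 1×micro: 0; S1 reads c0=1 → after 1×micro: -347/32 ⇒ (c0=0, c1=-347/32)
[Gauss-Seidel] macro 1: S0 reads c1=1 → after 1×micro: 1; S1 reads c0=1 → after 1×micro: 1/2 ⇒ (c0=1, c1=1/2)
[Gauss-Seidel] macro 2: S0 reads c1=1/2 → after 1×micro: 4; S1 reads c0=4 → after 1×micro: -13/4 ⇒ (c0=4, c1=-13/4)
[Gauss-Seidel] macro 3: S0 reads c1=-13/4 → after 1×micro: 0; S1 reads c0=0 → after 1×micro: -39/8 ⇒ (c0=0, c1=-39/8)
[Gauss-Seidel] macro 4: S0 reads c1=-39/8 → after 1×micro: 1; S1 reads c0=1 → after 1×micro: -133/16 ⇒ (c0=1, c1=-133/16)
[Gauss-Seidel] macro 5: S0 reads c1=-133/16 → after 1×micro: 4; S1 reads c0=4 → after 1×micro: -527/32 ⇒ (c0=4, c1=-527/32)

first divergence at macro-step: 2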